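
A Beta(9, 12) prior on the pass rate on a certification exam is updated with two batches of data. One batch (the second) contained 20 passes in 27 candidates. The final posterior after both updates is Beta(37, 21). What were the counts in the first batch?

8 passes and 2 failures

Because Beta–binomial updating is additive in the counts, the combined data contributed (α_post−α_prior, β_post−β_prior) successes and failures.
Total across both batches: 37−9=28 passes, 21−12=9 failures.
Subtract the second batch: 28−20=8 passes and 9−7=2 failures.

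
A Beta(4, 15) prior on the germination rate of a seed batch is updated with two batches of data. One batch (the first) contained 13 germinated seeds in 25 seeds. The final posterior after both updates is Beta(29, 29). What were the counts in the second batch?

Sequential conjugate updates are equivalent to a single update on the pooled data, so total successes = posterior α − prior α and total failures = posterior β − prior β.
Total across both batches: 29−4=25 germinated seeds, 29−15=14 non-germinating seeds.
Subtract the first batch: 25−13=12 germinated seeds and 14−12=2 non-germinating seeds.

12 germinated seeds and 2 non-germinating seeds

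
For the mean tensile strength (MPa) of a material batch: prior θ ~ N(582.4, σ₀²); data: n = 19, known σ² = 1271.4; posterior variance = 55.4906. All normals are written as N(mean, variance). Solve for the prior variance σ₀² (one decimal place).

σ₀² = 325.0

Posterior precision equals prior precision plus data precision: 1/σ_n² = 1/σ₀² + n/σ².
So 1/σ₀² = 1/55.4906 − 19/1271.4 = 0.018021 − 0.014944 = 0.003077.
Hence σ₀² = 1/0.003077 ≈ 325.0.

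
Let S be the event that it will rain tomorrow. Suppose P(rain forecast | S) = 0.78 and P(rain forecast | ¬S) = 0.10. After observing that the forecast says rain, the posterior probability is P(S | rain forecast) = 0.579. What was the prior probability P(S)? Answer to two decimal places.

P(S) = 0.15

In odds form, posterior odds = prior odds × likelihood ratio, so prior odds = posterior odds ÷ LR.
Posterior odds = 0.579/(1−0.579) = 1.3753. LR = 0.78/0.10 = 7.8000.
Prior odds = 1.3753/7.8000 = 0.1763, so P(S) = 0.1763/(1+0.1763) ≈ 0.15.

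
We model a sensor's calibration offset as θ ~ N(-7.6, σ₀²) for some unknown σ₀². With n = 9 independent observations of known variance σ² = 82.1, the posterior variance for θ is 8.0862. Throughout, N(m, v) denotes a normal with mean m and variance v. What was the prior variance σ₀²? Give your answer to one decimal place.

Posterior precision equals prior precision plus data precision: 1/σ_n² = 1/σ₀² + n/σ².
So 1/σ₀² = 1/8.0862 − 9/82.1 = 0.123667 − 0.109622 = 0.014045.
Hence σ₀² = 1/0.014045 ≈ 71.2.

σ₀² = 71.2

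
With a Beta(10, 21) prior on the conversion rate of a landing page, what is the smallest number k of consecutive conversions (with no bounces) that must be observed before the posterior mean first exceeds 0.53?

k = 14

After k conversions and 0 bounces the posterior is Beta(10+k, 21), with mean (10+k)/(10+21+k).
Set (10+k)/(31+k) > 0.53 and solve: k > (0.53·31 − 10)/(1 − 0.53) = 13.681.
The smallest integer exceeding 13.681 is 14.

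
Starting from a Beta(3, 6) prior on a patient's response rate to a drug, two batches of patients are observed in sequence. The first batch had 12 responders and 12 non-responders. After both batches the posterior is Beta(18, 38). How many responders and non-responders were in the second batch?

Because Beta–binomial updating is additive in the counts, the combined data contributed (α_post−α_prior, β_post−β_prior) successes and failures.
Total across both batches: 18−3=15 responders, 38−6=32 non-responders.
Subtract the first batch: 15−12=3 responders and 32−12=20 non-responders.

3 responders and 20 non-responders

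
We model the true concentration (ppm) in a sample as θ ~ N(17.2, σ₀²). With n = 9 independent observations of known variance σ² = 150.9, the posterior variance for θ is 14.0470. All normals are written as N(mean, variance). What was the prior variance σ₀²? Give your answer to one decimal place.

σ₀² = 86.6

Posterior precision equals prior precision plus data precision: 1/σ_n² = 1/σ₀² + n/σ².
So 1/σ₀² = 1/14.0470 − 9/150.9 = 0.071190 − 0.059642 = 0.011548.
Hence σ₀² = 1/0.011548 ≈ 86.6.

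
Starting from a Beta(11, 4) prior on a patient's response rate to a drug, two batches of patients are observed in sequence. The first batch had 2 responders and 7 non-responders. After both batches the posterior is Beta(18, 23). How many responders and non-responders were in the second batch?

5 responders and 12 non-responders

Sequential conjugate updates are equivalent to a single update on the pooled data, so total successes = posterior α − prior α and total failures = posterior β − prior β.
Total across both batches: 18−11=7 responders, 23−4=19 non-responders.
Subtract the first batch: 7−2=5 responders and 19−7=12 non-responders.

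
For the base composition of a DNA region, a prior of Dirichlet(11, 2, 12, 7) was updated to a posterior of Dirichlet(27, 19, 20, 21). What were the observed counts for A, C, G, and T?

For a Dirichlet(α) prior with multinomial counts c, the posterior is Dirichlet(α + c) componentwise.
Counts are posterior − prior componentwise: 27−11=16, 19−2=17, 20−12=8, 21−7=14.

counts (16, 17, 8, 14)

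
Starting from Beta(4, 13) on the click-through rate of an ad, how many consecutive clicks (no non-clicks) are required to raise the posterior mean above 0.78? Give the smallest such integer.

k = 43

After k clicks and 0 non-clicks the posterior is Beta(4+k, 13), with mean (4+k)/(4+13+k).
Set (4+k)/(17+k) > 0.78 and solve: k > (0.78·17 − 4)/(1 − 0.78) = 42.091.
The smallest integer exceeding 42.091 is 43, and checking k=43: (47)/(60) = 0.7833 > 0.78.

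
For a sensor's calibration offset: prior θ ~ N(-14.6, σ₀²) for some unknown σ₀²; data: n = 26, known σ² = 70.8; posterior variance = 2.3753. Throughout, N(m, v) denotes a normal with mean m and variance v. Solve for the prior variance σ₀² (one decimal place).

σ₀² = 18.6

Posterior precision equals prior precision plus data precision: 1/σ_n² = 1/σ₀² + n/σ².
So 1/σ₀² = 1/2.3753 − 26/70.8 = 0.420999 − 0.367232 = 0.053767.
Hence σ₀² = 1/0.053767 ≈ 18.6.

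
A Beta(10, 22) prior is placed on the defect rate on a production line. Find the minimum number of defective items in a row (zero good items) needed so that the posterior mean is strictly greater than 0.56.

k = 19

After k defective items and 0 good items the posterior is Beta(10+k, 22), with mean (10+k)/(10+22+k).
Set (10+k)/(32+k) > 0.56 and solve: k > (0.56·32 − 10)/(1 − 0.56) = 18.000.
The smallest integer exceeding 18.000 is 19, and checking k=19: (29)/(51) = 0.5686 > 0.56.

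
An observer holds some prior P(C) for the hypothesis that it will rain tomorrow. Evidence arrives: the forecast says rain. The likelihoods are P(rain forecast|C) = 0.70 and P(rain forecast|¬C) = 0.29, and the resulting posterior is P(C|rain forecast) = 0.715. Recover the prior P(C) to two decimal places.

Bayes' rule in odds form gives O(C|E) = O(C)·[P(E|C)/P(E|¬C)], hence O(C) = O(C|E)/LR.
Posterior odds = 0.715/(1−0.715) = 2.5088. LR = 0.70/0.29 = 2.4138.
Prior odds = 2.5088/2.4138 = 1.0394, so P(C) = 1.0394/(1+1.0394) ≈ 0.51.

P(C) = 0.51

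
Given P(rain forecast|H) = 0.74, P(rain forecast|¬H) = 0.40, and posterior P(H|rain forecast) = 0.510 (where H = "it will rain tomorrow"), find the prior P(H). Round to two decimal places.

P(H) = 0.36

In odds form, posterior odds = prior odds × likelihood ratio, so prior odds = posterior odds ÷ LR.
Posterior odds = 0.510/(1−0.510) = 1.0408. LR = 0.74/0.40 = 1.8500.
Prior odds = 1.0408/1.8500 = 0.5626, so P(H) = 0.5626/(1+0.5626) ≈ 0.36.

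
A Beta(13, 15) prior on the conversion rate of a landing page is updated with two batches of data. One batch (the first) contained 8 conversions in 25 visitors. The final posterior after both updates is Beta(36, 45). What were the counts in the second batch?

15 conversions and 13 bounces

Because Beta–binomial updating is additive in the counts, the combined data contributed (α_post−α_prior, β_post−β_prior) successes and failures.
Total across both batches: 36−13=23 conversions, 45−15=30 bounces.
Subtract the first batch: 23−8=15 conversions and 30−17=13 bounces.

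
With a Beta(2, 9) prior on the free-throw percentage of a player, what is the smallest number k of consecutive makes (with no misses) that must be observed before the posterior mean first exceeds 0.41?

After k makes and 0 misses the posterior is Beta(2+k, 9), with mean (2+k)/(2+9+k).
Set (2+k)/(11+k) > 0.41 and solve: k > (0.41·11 − 2)/(1 − 0.41) = 4.254.
The smallest integer exceeding 4.254 is 5, and checking k=5: (7)/(16) = 0.4375 > 0.41.

k = 5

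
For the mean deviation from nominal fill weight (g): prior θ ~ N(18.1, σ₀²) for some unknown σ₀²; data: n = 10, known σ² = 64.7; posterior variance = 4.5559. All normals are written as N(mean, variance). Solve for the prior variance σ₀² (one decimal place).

σ₀² = 15.4

Posterior precision equals prior precision plus data precision: 1/σ_n² = 1/σ₀² + n/σ².
So 1/σ₀² = 1/4.5559 − 10/64.7 = 0.219496 − 0.154560 = 0.064936.
Hence σ₀² = 1/0.064936 ≈ 15.4.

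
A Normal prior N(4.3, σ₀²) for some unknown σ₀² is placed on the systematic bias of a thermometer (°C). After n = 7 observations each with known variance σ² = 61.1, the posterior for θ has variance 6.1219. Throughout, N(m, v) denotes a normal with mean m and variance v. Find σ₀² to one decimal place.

Posterior precision equals prior precision plus data precision: 1/σ_n² = 1/σ₀² + n/σ².
So 1/σ₀² = 1/6.1219 − 7/61.1 = 0.163348 − 0.114566 = 0.048782.
Hence σ₀² = 1/0.048782 ≈ 20.5.

σ₀² = 20.5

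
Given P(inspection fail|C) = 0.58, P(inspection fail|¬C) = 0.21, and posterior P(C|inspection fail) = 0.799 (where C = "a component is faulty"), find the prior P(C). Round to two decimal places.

P(C) = 0.59

In odds form, posterior odds = prior odds × likelihood ratio, so prior odds = posterior odds ÷ LR.
Posterior odds = 0.799/(1−0.799) = 3.9751. LR = 0.58/0.21 = 2.7619.
Prior odds = 3.9751/2.7619 = 1.4393, so P(C) = 1.4393/(1+1.4393) ≈ 0.59.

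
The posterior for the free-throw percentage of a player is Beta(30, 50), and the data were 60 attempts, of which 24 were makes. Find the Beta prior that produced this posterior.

Beta(6, 14)

A Beta(a, b) prior with s successes and f failures in binomial data gives a Beta(a+s, b+f) posterior.
So a = 30 − 24 = 6 and b = 50 − 36 = 14.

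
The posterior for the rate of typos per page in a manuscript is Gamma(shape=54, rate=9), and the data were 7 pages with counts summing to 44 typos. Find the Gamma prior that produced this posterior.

Gamma(shape=10, rate=2)

A Gamma(α, β) prior (rate parametrization) on a Poisson rate with n observations summing to S gives posterior Gamma(α+S, β+n).
So α = 54 − 44 = 10 and β = 9 − 7 = 2.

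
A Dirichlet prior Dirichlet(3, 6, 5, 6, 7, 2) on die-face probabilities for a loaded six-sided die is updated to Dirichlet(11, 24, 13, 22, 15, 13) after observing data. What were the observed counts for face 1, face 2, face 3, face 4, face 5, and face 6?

For a Dirichlet(α) prior with multinomial counts c, the posterior is Dirichlet(α + c) componentwise.
Counts are posterior − prior componentwise: 11−3=8, 24−6=18, 13−5=8, 22−6=16, 15−7=8, 13−2=11.

counts (8, 18, 8, 16, 8, 11)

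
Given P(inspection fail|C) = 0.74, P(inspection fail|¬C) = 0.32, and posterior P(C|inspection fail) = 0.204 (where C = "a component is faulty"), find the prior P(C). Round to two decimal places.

P(C) = 0.10

In odds form, posterior odds = prior odds × likelihood ratio, so prior odds = posterior odds ÷ LR.
Posterior odds = 0.204/(1−0.204) = 0.2563. LR = 0.74/0.32 = 2.3125.
Prior odds = 0.2563/2.3125 = 0.1108, so P(C) = 0.1108/(1+0.1108) ≈ 0.10.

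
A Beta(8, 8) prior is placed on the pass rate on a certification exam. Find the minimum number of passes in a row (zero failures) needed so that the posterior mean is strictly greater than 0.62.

k = 6

After k passes and 0 failures the posterior is Beta(8+k, 8), with mean (8+k)/(8+8+k).
Set (8+k)/(16+k) > 0.62 and solve: k > (0.62·16 − 8)/(1 − 0.62) = 5.053.
The smallest integer exceeding 5.053 is 6, and checking k=6: (14)/(22) = 0.6364 > 0.62.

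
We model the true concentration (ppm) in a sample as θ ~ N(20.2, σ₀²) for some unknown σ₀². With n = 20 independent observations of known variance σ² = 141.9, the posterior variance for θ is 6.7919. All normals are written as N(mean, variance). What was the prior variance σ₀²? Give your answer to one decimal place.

For the Normal–Normal model with known σ², precisions add: τ_n = τ₀ + n/σ².
So 1/σ₀² = 1/6.7919 − 20/141.9 = 0.147234 − 0.140944 = 0.006290.
Hence σ₀² = 1/0.006290 ≈ 159.0.

σ₀² = 159.0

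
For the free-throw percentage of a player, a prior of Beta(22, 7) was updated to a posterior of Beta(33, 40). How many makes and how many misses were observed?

Beta is conjugate to the binomial likelihood: posterior = Beta(α+s, β+f).
So s = 33 − 22 = 11 and f = 40 − 7 = 33.

11 makes and 33 misses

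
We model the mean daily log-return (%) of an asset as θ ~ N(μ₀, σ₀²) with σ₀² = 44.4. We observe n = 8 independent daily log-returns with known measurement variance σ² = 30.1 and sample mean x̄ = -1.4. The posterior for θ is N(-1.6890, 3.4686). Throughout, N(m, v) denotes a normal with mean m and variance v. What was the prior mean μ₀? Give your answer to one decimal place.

The posterior mean is a precision-weighted average: μ_n = (τ₀μ₀ + τ_data·x̄)/(τ₀+τ_data), with τ₀=1/σ₀² and τ_data=n/σ².
Here τ₀ = 1/44.4 = 0.022523 and τ_data = 8/30.1 = 0.265781, so τ_n = 0.288304.
Rearranging for μ₀: μ₀ = (μ_n·τ_n − τ_data·x̄)/τ₀ = (-1.6890·0.288304 − 0.265781·-1.4) / 0.022523 = -0.114852/0.022523 ≈ -5.1.

μ₀ = -5.1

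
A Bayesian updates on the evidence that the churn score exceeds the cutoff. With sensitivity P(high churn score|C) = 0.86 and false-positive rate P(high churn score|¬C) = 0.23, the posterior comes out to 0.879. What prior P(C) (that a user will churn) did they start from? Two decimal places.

In odds form, posterior odds = prior odds × likelihood ratio, so prior odds = posterior odds ÷ LR.
Posterior odds = 0.879/(1−0.879) = 7.2645. LR = 0.86/0.23 = 3.7391.
Prior odds = 7.2645/3.7391 = 1.9428, so P(C) = 1.9428/(1+1.9428) ≈ 0.66.

P(C) = 0.66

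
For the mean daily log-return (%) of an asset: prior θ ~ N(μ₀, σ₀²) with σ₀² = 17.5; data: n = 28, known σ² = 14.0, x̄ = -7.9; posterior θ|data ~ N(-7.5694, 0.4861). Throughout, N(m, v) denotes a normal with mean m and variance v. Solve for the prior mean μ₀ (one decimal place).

With known observation variance, the Normal–Normal posterior has precision τ_n = τ₀ + n/σ² and mean μ_n = (τ₀μ₀ + (n/σ²)x̄)/τ_n.
Here τ₀ = 1/17.5 = 0.057143 and τ_data = 28/14.0 = 2.000000, so τ_n = 2.057143.
Rearranging for μ₀: μ₀ = (μ_n·τ_n − τ_data·x̄)/τ₀ = (-7.5694·2.057143 − 2.000000·-7.9) / 0.057143 = 0.228662/0.057143 ≈ 4.0.

μ₀ = 4.0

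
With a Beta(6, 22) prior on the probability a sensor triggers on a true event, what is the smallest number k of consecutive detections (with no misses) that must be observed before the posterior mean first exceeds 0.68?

k = 41

After k detections and 0 misses the posterior is Beta(6+k, 22), with mean (6+k)/(6+22+k).
Set (6+k)/(28+k) > 0.68 and solve: k > (0.68·28 − 6)/(1 − 0.68) = 40.750.
The smallest integer exceeding 40.750 is 41.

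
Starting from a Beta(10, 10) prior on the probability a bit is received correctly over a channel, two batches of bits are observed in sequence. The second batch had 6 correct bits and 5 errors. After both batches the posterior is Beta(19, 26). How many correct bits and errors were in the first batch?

3 correct bits and 11 errors

Because Beta–binomial updating is additive in the counts, the combined data contributed (α_post−α_prior, β_post−β_prior) successes and failures.
Total across both batches: 19−10=9 correct bits, 26−10=16 errors.
Subtract the second batch: 9−6=3 correct bits and 16−5=11 errors.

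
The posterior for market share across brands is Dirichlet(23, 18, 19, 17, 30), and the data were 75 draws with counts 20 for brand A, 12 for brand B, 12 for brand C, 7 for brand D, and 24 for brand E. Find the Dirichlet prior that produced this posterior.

For a Dirichlet(α) prior with multinomial counts c, the posterior is Dirichlet(α + c) componentwise.
Subtract each count from the matching posterior parameter: 23−20=3, 18−12=6, 19−12=7, 17−7=10, 30−24=6.

Dirichlet(3, 6, 7, 10, 6)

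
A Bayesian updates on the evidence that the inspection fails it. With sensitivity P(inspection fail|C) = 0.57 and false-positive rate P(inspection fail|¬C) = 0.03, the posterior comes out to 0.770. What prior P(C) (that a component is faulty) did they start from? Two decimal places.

In odds form, posterior odds = prior odds × likelihood ratio, so prior odds = posterior odds ÷ LR.
Posterior odds = 0.770/(1−0.770) = 3.3478. LR = 0.57/0.03 = 19.0000.
Prior odds = 3.3478/19.0000 = 0.1762, so P(C) = 0.1762/(1+0.1762) ≈ 0.15.

P(C) = 0.15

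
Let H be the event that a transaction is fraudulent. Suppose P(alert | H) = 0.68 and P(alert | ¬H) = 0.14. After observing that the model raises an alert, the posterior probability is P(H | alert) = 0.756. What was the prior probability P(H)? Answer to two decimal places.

Bayes' rule in odds form gives O(H|E) = O(H)·[P(E|H)/P(E|¬H)], hence O(H) = O(H|E)/LR.
Posterior odds = 0.756/(1−0.756) = 3.0984. LR = 0.68/0.14 = 4.8571.
Prior odds = 3.0984/4.8571 = 0.6379, so P(H) = 0.6379/(1+0.6379) ≈ 0.39.

P(H) = 0.39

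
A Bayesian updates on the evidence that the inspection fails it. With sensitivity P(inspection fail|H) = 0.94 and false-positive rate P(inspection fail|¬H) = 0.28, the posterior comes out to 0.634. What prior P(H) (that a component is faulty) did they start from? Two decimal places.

Bayes' rule in odds form gives O(H|E) = O(H)·[P(E|H)/P(E|¬H)], hence O(H) = O(H|E)/LR.
Posterior odds = 0.634/(1−0.634) = 1.7322. LR = 0.94/0.28 = 3.3571.
Prior odds = 1.7322/3.3571 = 0.5160, so P(H) = 0.5160/(1+0.5160) ≈ 0.34.

P(H) = 0.34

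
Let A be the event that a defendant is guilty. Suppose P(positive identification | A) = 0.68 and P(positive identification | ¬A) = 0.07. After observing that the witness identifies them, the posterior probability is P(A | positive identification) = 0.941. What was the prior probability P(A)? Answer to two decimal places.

Bayes' rule in odds form gives O(A|E) = O(A)·[P(E|A)/P(E|¬A)], hence O(A) = O(A|E)/LR.
Posterior odds = 0.941/(1−0.941) = 15.9492. LR = 0.68/0.07 = 9.7143.
Prior odds = 15.9492/9.7143 = 1.6418, so P(A) = 1.6418/(1+1.6418) ≈ 0.62.

P(A) = 0.62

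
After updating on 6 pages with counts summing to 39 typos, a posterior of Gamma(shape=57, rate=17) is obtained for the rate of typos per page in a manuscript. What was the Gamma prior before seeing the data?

Gamma–Poisson conjugacy: posterior shape = α + Σxᵢ, posterior rate = β + n.
So α = 57 − 39 = 18 and β = 17 − 6 = 11.

Gamma(shape=18, rate=11)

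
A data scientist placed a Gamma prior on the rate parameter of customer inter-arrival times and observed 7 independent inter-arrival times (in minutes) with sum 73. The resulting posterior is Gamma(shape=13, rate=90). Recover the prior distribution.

Gamma–exponential conjugacy: posterior shape = α + n, posterior rate = β + Σtᵢ.
So α = 13 − 7 = 6 and β = 90 − 73 = 17.

Gamma(shape=6, rate=17)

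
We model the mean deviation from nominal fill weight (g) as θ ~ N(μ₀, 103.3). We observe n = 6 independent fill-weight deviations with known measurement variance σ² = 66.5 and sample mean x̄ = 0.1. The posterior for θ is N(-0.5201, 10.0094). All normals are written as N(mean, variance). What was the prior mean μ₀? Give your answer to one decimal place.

The posterior mean is a precision-weighted average: μ_n = (τ₀μ₀ + τ_data·x̄)/(τ₀+τ_data), with τ₀=1/σ₀² and τ_data=n/σ².
Here τ₀ = 1/103.3 = 0.009681 and τ_data = 6/66.5 = 0.090226, so τ_n = 0.099907.
Rearranging for μ₀: μ₀ = (μ_n·τ_n − τ_data·x̄)/τ₀ = (-0.5201·0.099907 − 0.090226·0.1) / 0.009681 = -0.060984/0.009681 ≈ -6.3.

μ₀ = -6.3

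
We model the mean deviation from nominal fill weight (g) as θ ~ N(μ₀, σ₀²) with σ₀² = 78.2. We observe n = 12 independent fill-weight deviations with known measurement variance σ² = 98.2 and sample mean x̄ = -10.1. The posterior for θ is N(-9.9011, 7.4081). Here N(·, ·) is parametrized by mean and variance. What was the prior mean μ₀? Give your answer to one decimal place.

μ₀ = -8.0

The posterior mean is a precision-weighted average: μ_n = (τ₀μ₀ + τ_data·x̄)/(τ₀+τ_data), with τ₀=1/σ₀² and τ_data=n/σ².
Here τ₀ = 1/78.2 = 0.012788 and τ_data = 12/98.2 = 0.122200, so τ_n = 0.134988.
Rearranging for μ₀: μ₀ = (μ_n·τ_n − τ_data·x̄)/τ₀ = (-9.9011·0.134988 − 0.122200·-10.1) / 0.012788 = -0.102310/0.012788 ≈ -8.0.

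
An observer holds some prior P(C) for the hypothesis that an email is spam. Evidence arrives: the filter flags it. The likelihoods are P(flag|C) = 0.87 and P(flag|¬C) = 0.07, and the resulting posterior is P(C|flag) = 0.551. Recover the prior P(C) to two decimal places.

In odds form, posterior odds = prior odds × likelihood ratio, so prior odds = posterior odds ÷ LR.
Posterior odds = 0.551/(1−0.551) = 1.2272. LR = 0.87/0.07 = 12.4286.
Prior odds = 1.2272/12.4286 = 0.0987, so P(C) = 0.0987/(1+0.0987) ≈ 0.09.

P(C) = 0.09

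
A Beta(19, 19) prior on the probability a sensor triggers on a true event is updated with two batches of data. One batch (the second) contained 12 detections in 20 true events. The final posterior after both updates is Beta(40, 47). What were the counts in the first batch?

9 detections and 20 misses

Sequential conjugate updates are equivalent to a single update on the pooled data, so total successes = posterior α − prior α and total failures = posterior β − prior β.
Total across both batches: 40−19=21 detections, 47−19=28 misses.
Subtract the second batch: 21−12=9 detections and 28−8=20 misses.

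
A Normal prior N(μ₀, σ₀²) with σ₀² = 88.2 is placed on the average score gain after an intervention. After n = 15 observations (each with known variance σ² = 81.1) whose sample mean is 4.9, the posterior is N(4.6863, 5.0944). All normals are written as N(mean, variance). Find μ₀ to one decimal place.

μ₀ = 1.2

The posterior mean is a precision-weighted average: μ_n = (τ₀μ₀ + τ_data·x̄)/(τ₀+τ_data), with τ₀=1/σ₀² and τ_data=n/σ².
Here τ₀ = 1/88.2 = 0.011338 and τ_data = 15/81.1 = 0.184957, so τ_n = 0.196295.
Rearranging for μ₀: μ₀ = (μ_n·τ_n − τ_data·x̄)/τ₀ = (4.6863·0.196295 − 0.184957·4.9) / 0.011338 = 0.013608/0.011338 ≈ 1.2.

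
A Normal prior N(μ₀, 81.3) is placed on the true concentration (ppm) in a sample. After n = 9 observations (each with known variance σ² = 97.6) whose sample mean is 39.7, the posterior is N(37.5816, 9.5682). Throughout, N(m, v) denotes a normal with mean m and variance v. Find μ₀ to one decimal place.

μ₀ = 21.7

The posterior mean is a precision-weighted average: μ_n = (τ₀μ₀ + τ_data·x̄)/(τ₀+τ_data), with τ₀=1/σ₀² and τ_data=n/σ².
Here τ₀ = 1/81.3 = 0.012300 and τ_data = 9/97.6 = 0.092213, so τ_n = 0.104513.
Rearranging for μ₀: μ₀ = (μ_n·τ_n − τ_data·x̄)/τ₀ = (37.5816·0.104513 − 0.092213·39.7) / 0.012300 = 0.266910/0.012300 ≈ 21.7.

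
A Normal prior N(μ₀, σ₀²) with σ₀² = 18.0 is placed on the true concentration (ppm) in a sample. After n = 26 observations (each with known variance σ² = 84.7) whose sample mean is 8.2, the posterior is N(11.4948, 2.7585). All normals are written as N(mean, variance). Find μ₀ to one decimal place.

μ₀ = 29.7

With known observation variance, the Normal–Normal posterior has precision τ_n = τ₀ + n/σ² and mean μ_n = (τ₀μ₀ + (n/σ²)x̄)/τ_n.
Here τ₀ = 1/18.0 = 0.055556 and τ_data = 26/84.7 = 0.306966, so τ_n = 0.362522.
Rearranging for μ₀: μ₀ = (μ_n·τ_n − τ_data·x̄)/τ₀ = (11.4948·0.362522 − 0.306966·8.2) / 0.055556 = 1.649997/0.055556 ≈ 29.7.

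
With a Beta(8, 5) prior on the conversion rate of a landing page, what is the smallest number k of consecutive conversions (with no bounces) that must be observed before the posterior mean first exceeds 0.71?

After k conversions and 0 bounces the posterior is Beta(8+k, 5), with mean (8+k)/(8+5+k).
Set (8+k)/(13+k) > 0.71 and solve: k > (0.71·13 − 8)/(1 − 0.71) = 4.241.
The smallest integer exceeding 4.241 is 5, and checking k=5: (13)/(18) = 0.7222 > 0.71.

k = 5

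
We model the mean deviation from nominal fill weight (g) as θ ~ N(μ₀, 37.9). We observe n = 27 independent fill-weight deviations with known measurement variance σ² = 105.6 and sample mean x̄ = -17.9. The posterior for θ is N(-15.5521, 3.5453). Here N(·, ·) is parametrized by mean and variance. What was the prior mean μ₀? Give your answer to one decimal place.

μ₀ = 7.2

The posterior mean is a precision-weighted average: μ_n = (τ₀μ₀ + τ_data·x̄)/(τ₀+τ_data), with τ₀=1/σ₀² and τ_data=n/σ².
Here τ₀ = 1/37.9 = 0.026385 and τ_data = 27/105.6 = 0.255682, so τ_n = 0.282067.
Rearranging for μ₀: μ₀ = (μ_n·τ_n − τ_data·x̄)/τ₀ = (-15.5521·0.282067 − 0.255682·-17.9) / 0.026385 = 0.189974/0.026385 ≈ 7.2.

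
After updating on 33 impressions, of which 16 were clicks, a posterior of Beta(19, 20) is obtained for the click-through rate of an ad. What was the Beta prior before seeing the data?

Beta is conjugate to the binomial likelihood: posterior = Beta(a+s, b+f).
So a = 19 − 16 = 3 and b = 20 − 17 = 3.

Beta(3, 3)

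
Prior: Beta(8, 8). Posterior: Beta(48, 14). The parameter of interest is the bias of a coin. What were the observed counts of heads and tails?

40 heads and 6 tails

Beta is conjugate to the binomial likelihood: posterior = Beta(a+s, b+f).
Match parameters: s=48−8=40, f=14−8=6.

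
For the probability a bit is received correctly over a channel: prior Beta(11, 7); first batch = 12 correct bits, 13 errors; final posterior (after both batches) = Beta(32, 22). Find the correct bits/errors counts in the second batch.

9 correct bits and 2 errors

Because Beta–binomial updating is additive in the counts, the combined data contributed (α_post−α_prior, β_post−β_prior) successes and failures.
Total across both batches: 32−11=21 correct bits, 22−7=15 errors.
Subtract the first batch: 21−12=9 correct bits and 15−13=2 errors.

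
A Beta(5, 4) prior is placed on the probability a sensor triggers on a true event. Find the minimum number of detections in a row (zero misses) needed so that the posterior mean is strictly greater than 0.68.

k = 4

After k detections and 0 misses the posterior is Beta(5+k, 4), with mean (5+k)/(5+4+k).
Set (5+k)/(9+k) > 0.68 and solve: k > (0.68·9 − 5)/(1 − 0.68) = 3.500.
The smallest integer exceeding 3.500 is 4.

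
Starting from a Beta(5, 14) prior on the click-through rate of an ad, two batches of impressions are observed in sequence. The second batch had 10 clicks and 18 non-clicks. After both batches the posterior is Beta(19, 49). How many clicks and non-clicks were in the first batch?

Sequential conjugate updates are equivalent to a single update on the pooled data, so total successes = posterior α − prior α and total failures = posterior β − prior β.
Total across both batches: 19−5=14 clicks, 49−14=35 non-clicks.
Subtract the second batch: 14−10=4 clicks and 35−18=17 non-clicks.

4 clicks and 17 non-clicks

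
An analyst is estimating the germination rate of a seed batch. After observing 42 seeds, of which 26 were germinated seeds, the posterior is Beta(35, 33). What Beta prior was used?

Beta(9, 17)

Under Beta–binomial conjugacy the posterior parameters are (a+s, b+f).
Subtract the data counts: 35−26=9, 33−16=17.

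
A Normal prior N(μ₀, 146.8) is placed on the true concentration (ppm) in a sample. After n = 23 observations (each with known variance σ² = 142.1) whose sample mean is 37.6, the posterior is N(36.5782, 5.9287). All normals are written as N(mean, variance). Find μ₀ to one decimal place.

The posterior mean is a precision-weighted average: μ_n = (τ₀μ₀ + τ_data·x̄)/(τ₀+τ_data), with τ₀=1/σ₀² and τ_data=n/σ².
Here τ₀ = 1/146.8 = 0.006812 and τ_data = 23/142.1 = 0.161858, so τ_n = 0.168670.
Rearranging for μ₀: μ₀ = (μ_n·τ_n − τ_data·x̄)/τ₀ = (36.5782·0.168670 − 0.161858·37.6) / 0.006812 = 0.083784/0.006812 ≈ 12.3.

μ₀ = 12.3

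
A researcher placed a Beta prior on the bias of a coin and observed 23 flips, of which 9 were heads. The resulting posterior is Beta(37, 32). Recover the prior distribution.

Beta is conjugate to the binomial likelihood: posterior = Beta(α+s, β+f).
So α = 37 − 9 = 28 and β = 32 − 14 = 18.

Beta(28, 18)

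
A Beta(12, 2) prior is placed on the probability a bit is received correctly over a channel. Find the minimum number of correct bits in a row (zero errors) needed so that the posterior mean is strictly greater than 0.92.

k = 12

After k correct bits and 0 errors the posterior is Beta(12+k, 2), with mean (12+k)/(12+2+k).
Set (12+k)/(14+k) > 0.92 and solve: k > (0.92·14 − 12)/(1 − 0.92) = 11.000.
The smallest integer exceeding 11.000 is 12, and checking k=12: (24)/(26) = 0.9231 > 0.92.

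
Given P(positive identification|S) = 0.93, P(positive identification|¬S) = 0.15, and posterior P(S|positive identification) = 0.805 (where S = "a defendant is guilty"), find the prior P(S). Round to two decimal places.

In odds form, posterior odds = prior odds × likelihood ratio, so prior odds = posterior odds ÷ LR.
Posterior odds = 0.805/(1−0.805) = 4.1282. LR = 0.93/0.15 = 6.2000.
Prior odds = 4.1282/6.2000 = 0.6658, so P(S) = 0.6658/(1+0.6658) ≈ 0.40.

P(S) = 0.40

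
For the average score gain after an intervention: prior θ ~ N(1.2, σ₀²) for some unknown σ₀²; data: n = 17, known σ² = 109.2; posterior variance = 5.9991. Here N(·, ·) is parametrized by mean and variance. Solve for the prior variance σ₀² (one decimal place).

σ₀² = 90.8

For the Normal–Normal model with known σ², precisions add: τ_n = τ₀ + n/σ².
So 1/σ₀² = 1/5.9991 − 17/109.2 = 0.166692 − 0.155678 = 0.011014.
Hence σ₀² = 1/0.011014 ≈ 90.8.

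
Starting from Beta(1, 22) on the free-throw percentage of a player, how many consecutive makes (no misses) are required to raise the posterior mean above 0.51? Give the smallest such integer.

After k makes and 0 misses the posterior is Beta(1+k, 22), with mean (1+k)/(1+22+k).
Set (1+k)/(23+k) > 0.51 and solve: k > (0.51·23 − 1)/(1 − 0.51) = 21.898.
The smallest integer exceeding 21.898 is 22.

k = 22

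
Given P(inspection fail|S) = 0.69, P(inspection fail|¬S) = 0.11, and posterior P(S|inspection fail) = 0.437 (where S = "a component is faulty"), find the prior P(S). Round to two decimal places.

P(S) = 0.11

In odds form, posterior odds = prior odds × likelihood ratio, so prior odds = posterior odds ÷ LR.
Posterior odds = 0.437/(1−0.437) = 0.7762. LR = 0.69/0.11 = 6.2727.
Prior odds = 0.7762/6.2727 = 0.1237, so P(S) = 0.1237/(1+0.1237) ≈ 0.11.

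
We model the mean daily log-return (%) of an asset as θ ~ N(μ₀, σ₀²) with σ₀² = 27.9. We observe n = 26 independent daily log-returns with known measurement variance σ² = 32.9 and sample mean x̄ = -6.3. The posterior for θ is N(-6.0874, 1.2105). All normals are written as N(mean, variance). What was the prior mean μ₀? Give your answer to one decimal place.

With known observation variance, the Normal–Normal posterior has precision τ_n = τ₀ + n/σ² and mean μ_n = (τ₀μ₀ + (n/σ²)x̄)/τ_n.
Here τ₀ = 1/27.9 = 0.035842 and τ_data = 26/32.9 = 0.790274, so τ_n = 0.826116.
Rearranging for μ₀: μ₀ = (μ_n·τ_n − τ_data·x̄)/τ₀ = (-6.0874·0.826116 − 0.790274·-6.3) / 0.035842 = -0.050172/0.035842 ≈ -1.4.

μ₀ = -1.4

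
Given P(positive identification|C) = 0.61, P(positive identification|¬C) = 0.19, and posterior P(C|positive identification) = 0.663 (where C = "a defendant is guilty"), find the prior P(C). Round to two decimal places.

In odds form, posterior odds = prior odds × likelihood ratio, so prior odds = posterior odds ÷ LR.
Posterior odds = 0.663/(1−0.663) = 1.9674. LR = 0.61/0.19 = 3.2105.
Prior odds = 1.9674/3.2105 = 0.6128, so P(C) = 0.6128/(1+0.6128) ≈ 0.38.

P(C) = 0.38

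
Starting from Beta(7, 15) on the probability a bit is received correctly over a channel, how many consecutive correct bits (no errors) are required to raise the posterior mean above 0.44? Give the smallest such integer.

After k correct bits and 0 errors the posterior is Beta(7+k, 15), with mean (7+k)/(7+15+k).
Set (7+k)/(22+k) > 0.44 and solve: k > (0.44·22 − 7)/(1 − 0.44) = 4.786.
The smallest integer exceeding 4.786 is 5, and checking k=5: (12)/(27) = 0.4444 > 0.44.

k = 5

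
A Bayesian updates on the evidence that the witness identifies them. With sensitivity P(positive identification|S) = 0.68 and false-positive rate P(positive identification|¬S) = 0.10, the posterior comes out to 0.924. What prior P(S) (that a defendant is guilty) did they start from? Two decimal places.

P(S) = 0.64

In odds form, posterior odds = prior odds × likelihood ratio, so prior odds = posterior odds ÷ LR.
Posterior odds = 0.924/(1−0.924) = 12.1579. LR = 0.68/0.10 = 6.8000.
Prior odds = 12.1579/6.8000 = 1.7879, so P(S) = 1.7879/(1+1.7879) ≈ 0.64.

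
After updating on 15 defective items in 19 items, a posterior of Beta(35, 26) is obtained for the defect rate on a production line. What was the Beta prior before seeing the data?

Beta(20, 22)

A Beta(α, β) prior with s successes and f failures in binomial data gives a Beta(α+s, β+f) posterior.
So α = 35 − 15 = 20 and β = 26 − 4 = 22.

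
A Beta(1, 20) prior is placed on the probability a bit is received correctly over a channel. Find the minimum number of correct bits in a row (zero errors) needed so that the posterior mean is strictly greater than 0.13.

After k correct bits and 0 errors the posterior is Beta(1+k, 20), with mean (1+k)/(1+20+k).
Set (1+k)/(21+k) > 0.13 and solve: k > (0.13·21 − 1)/(1 − 0.13) = 1.989.
The smallest integer exceeding 1.989 is 2, and checking k=2: (3)/(23) = 0.1304 > 0.13.

k = 2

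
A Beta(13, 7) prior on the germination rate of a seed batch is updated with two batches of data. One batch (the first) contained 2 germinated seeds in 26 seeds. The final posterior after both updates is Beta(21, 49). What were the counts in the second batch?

Because Beta–binomial updating is additive in the counts, the combined data contributed (α_post−α_prior, β_post−β_prior) successes and failures.
Total across both batches: 21−13=8 germinated seeds, 49−7=42 non-germinating seeds.
Subtract the first batch: 8−2=6 germinated seeds and 42−24=18 non-germinating seeds.

6 germinated seeds and 18 non-germinating seeds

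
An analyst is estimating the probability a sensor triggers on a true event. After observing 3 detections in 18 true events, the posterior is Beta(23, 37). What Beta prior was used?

Beta(20, 22)

Beta is conjugate to the binomial likelihood: posterior = Beta(a+s, b+f).
So a = 23 − 3 = 20 and b = 37 − 15 = 22.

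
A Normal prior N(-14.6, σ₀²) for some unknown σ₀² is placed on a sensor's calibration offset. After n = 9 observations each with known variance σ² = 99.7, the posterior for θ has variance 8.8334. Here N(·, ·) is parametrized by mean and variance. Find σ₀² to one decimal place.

Posterior precision equals prior precision plus data precision: 1/σ_n² = 1/σ₀² + n/σ².
So 1/σ₀² = 1/8.8334 − 9/99.7 = 0.113207 − 0.090271 = 0.022936.
Hence σ₀² = 1/0.022936 ≈ 43.6.

σ₀² = 43.6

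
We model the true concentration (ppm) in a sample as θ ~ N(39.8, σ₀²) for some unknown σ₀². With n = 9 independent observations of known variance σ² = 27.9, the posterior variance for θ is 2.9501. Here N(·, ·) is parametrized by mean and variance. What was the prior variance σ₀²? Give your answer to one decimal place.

For the Normal–Normal model with known σ², precisions add: τ_n = τ₀ + n/σ².
So 1/σ₀² = 1/2.9501 − 9/27.9 = 0.338972 − 0.322581 = 0.016391.
Hence σ₀² = 1/0.016391 ≈ 61.0.

σ₀² = 61.0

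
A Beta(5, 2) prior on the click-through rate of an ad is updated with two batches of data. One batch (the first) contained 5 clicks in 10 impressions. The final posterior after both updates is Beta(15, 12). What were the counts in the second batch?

5 clicks and 5 non-clicks

Sequential conjugate updates are equivalent to a single update on the pooled data, so total successes = posterior α − prior α and total failures = posterior β − prior β.
Total across both batches: 15−5=10 clicks, 12−2=10 non-clicks.
Subtract the first batch: 10−5=5 clicks and 10−5=5 non-clicks.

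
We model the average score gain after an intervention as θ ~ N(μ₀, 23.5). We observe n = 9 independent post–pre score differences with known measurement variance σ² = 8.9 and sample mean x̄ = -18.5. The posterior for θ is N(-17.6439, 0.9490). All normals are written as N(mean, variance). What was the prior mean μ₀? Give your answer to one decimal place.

μ₀ = 2.7

With known observation variance, the Normal–Normal posterior has precision τ_n = τ₀ + n/σ² and mean μ_n = (τ₀μ₀ + (n/σ²)x̄)/τ_n.
Here τ₀ = 1/23.5 = 0.042553 and τ_data = 9/8.9 = 1.011236, so τ_n = 1.053789.
Rearranging for μ₀: μ₀ = (μ_n·τ_n − τ_data·x̄)/τ₀ = (-17.6439·1.053789 − 1.011236·-18.5) / 0.042553 = 0.114918/0.042553 ≈ 2.7.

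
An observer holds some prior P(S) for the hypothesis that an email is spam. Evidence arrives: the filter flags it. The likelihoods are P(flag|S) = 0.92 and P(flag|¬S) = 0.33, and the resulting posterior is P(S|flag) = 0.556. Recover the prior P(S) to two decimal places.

P(S) = 0.31

Bayes' rule in odds form gives O(S|E) = O(S)·[P(E|S)/P(E|¬S)], hence O(S) = O(S|E)/LR.
Posterior odds = 0.556/(1−0.556) = 1.2523. LR = 0.92/0.33 = 2.7879.
Prior odds = 1.2523/2.7879 = 0.4492, so P(S) = 0.4492/(1+0.4492) ≈ 0.31.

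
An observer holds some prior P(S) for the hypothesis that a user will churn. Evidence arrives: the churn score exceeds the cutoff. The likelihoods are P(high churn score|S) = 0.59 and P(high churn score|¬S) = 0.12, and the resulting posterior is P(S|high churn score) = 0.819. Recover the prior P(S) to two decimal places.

In odds form, posterior odds = prior odds × likelihood ratio, so prior odds = posterior odds ÷ LR.
Posterior odds = 0.819/(1−0.819) = 4.5249. LR = 0.59/0.12 = 4.9167.
Prior odds = 4.5249/4.9167 = 0.9203, so P(S) = 0.9203/(1+0.9203) ≈ 0.48.

P(S) = 0.48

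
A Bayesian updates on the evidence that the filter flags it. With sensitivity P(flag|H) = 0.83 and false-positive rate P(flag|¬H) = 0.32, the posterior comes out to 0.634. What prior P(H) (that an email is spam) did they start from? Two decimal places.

P(H) = 0.40

Bayes' rule in odds form gives O(H|E) = O(H)·[P(E|H)/P(E|¬H)], hence O(H) = O(H|E)/LR.
Posterior odds = 0.634/(1−0.634) = 1.7322. LR = 0.83/0.32 = 2.5938.
Prior odds = 1.7322/2.5938 = 0.6678, so P(H) = 0.6678/(1+0.6678) ≈ 0.40.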